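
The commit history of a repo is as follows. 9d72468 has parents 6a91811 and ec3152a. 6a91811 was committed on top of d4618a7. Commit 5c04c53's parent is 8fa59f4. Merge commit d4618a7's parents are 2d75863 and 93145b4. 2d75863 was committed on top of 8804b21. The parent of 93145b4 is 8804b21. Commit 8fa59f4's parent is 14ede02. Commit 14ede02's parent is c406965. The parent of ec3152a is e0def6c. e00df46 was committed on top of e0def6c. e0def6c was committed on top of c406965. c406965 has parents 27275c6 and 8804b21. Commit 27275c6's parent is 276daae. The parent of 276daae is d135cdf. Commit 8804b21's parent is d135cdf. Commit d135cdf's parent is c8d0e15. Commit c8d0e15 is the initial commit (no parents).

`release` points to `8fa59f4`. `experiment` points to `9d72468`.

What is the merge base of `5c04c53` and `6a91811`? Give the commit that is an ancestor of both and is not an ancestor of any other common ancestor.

8804b21

Ancestors of 5c04c53: {14ede02, 27275c6, 276daae, 5c04c53, 8804b21, 8fa59f4, c406965, c8d0e15, d135cdf}.
Ancestors of 6a91811: {2d75863, 6a91811, 8804b21, 93145b4, c8d0e15, d135cdf, d4618a7}.
Common ancestors: {8804b21, c8d0e15, d135cdf}.
Among these, 8804b21 is not an ancestor of any other common ancestor — it is the merge base.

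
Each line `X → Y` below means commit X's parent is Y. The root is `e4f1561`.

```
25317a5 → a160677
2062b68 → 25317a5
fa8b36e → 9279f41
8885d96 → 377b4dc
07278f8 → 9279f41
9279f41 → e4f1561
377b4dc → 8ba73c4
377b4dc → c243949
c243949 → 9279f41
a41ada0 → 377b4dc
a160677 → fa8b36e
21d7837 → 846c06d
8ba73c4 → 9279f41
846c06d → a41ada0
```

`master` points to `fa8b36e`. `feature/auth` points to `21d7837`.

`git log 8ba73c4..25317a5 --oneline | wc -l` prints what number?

3

Reachable from 25317a5: {25317a5, 9279f41, a160677, e4f1561, fa8b36e}.
Reachable from 8ba73c4: {8ba73c4, 9279f41, e4f1561}.
In 25317a5's history but not 8ba73c4's: {25317a5, a160677, fa8b36e} — 3 commits.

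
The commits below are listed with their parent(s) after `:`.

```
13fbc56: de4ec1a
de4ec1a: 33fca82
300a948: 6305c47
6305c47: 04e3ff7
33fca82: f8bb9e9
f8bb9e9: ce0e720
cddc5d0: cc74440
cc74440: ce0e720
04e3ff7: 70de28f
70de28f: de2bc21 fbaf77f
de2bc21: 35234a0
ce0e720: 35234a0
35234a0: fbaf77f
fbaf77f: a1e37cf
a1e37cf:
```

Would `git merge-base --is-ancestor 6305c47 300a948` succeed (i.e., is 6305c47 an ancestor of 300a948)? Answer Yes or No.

Yes

Ancestors of 300a948 (commits reachable by following parents): {04e3ff7, 300a948, 35234a0, 6305c47, 70de28f, a1e37cf, de2bc21, fbaf77f}.
6305c47 is in that set, so it is an ancestor of 300a948.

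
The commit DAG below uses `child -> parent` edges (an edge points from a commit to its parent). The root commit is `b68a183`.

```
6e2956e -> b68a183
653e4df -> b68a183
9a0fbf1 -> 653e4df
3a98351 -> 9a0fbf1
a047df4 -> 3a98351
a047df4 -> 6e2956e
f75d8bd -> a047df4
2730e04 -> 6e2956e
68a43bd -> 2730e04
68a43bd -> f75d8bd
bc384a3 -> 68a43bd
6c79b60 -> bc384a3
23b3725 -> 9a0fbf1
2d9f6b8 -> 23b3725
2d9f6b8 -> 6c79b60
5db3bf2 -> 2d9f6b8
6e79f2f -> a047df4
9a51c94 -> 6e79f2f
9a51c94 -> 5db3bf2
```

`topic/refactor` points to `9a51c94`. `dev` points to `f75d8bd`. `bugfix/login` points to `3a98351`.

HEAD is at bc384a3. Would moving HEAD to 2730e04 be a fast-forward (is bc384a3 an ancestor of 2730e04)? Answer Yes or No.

No

A fast-forward from bc384a3 to 2730e04 is possible iff bc384a3 is an ancestor of 2730e04.
Ancestors of 2730e04: {2730e04, 6e2956e, b68a183}.
bc384a3 is not among them, so fast-forward is not possible.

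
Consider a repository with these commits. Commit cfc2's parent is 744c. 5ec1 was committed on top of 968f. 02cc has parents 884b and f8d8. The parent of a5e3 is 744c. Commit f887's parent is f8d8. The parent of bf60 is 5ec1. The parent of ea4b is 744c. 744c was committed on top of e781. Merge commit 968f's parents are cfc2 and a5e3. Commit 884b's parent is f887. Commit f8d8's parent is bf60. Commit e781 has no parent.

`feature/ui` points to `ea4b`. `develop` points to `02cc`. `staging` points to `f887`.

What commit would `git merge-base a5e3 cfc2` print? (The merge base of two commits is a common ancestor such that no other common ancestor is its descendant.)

744c

Ancestors of a5e3: {744c, a5e3, e781}.
Ancestors of cfc2: {744c, cfc2, e781}.
Common ancestors: {744c, e781}.
Among these, 744c is not an ancestor of any other common ancestor — it is the merge base.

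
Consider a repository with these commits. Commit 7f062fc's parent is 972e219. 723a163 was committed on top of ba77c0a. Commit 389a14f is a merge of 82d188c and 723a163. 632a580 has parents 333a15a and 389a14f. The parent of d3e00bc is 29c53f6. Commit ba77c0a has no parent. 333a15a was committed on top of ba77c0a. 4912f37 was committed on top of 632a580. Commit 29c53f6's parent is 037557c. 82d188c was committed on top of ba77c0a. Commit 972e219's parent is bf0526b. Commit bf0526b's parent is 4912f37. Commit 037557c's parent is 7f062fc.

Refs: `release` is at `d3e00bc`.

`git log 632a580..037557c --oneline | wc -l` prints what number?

Reachable from 037557c: {037557c, 333a15a, 389a14f, 4912f37, 632a580, 723a163, 7f062fc, 82d188c, 972e219, ba77c0a, bf0526b}.
Reachable from 632a580: {333a15a, 389a14f, 632a580, 723a163, 82d188c, ba77c0a}.
In 037557c's history but not 632a580's: {037557c, 4912f37, 7f062fc, 972e219, bf0526b} — 5 commits.

5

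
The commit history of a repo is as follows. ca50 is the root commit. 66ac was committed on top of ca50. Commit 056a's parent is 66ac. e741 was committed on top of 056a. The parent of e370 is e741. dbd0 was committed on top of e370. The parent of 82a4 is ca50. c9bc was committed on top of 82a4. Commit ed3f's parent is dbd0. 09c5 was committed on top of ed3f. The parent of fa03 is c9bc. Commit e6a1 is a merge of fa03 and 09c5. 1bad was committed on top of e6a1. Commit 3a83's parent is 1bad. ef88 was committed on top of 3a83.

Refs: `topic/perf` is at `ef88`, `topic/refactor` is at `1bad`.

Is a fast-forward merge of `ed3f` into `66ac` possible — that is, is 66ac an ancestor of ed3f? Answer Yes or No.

A fast-forward from 66ac to ed3f is possible iff 66ac is an ancestor of ed3f.
Ancestors of ed3f: {056a, 66ac, ca50, dbd0, e370, e741, ed3f}.
66ac is among them, so fast-forward is possible.

Yes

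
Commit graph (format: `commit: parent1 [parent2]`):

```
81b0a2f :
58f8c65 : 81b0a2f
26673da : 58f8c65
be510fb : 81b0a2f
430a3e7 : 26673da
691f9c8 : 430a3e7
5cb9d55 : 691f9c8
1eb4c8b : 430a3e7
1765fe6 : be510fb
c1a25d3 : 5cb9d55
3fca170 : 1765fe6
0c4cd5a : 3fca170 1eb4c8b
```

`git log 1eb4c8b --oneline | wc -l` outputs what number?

5

Walking parent pointers from 1eb4c8b: reachable set = {1eb4c8b, 26673da, 430a3e7, 58f8c65, 81b0a2f}.
That is 5 commits.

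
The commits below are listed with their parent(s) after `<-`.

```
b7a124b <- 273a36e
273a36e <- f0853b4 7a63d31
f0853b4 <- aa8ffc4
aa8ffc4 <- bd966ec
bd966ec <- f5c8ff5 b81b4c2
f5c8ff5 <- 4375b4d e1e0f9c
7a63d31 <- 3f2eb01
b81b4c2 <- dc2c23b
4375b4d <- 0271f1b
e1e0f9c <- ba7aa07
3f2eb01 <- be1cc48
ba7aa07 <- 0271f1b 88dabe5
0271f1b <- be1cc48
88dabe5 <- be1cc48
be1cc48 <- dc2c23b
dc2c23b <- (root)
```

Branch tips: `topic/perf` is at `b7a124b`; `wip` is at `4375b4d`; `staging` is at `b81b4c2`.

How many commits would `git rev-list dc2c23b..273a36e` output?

14

Reachable from 273a36e: {0271f1b, 273a36e, 3f2eb01, 4375b4d, 7a63d31, 88dabe5, aa8ffc4, b81b4c2, ba7aa07, bd966ec, be1cc48, dc2c23b, e1e0f9c, f0853b4, f5c8ff5}.
Reachable from dc2c23b: {dc2c23b}.
In 273a36e's history but not dc2c23b's: {0271f1b, 273a36e, 3f2eb01, 4375b4d, 7a63d31, 88dabe5, aa8ffc4, b81b4c2, ba7aa07, bd966ec, be1cc48, e1e0f9c, f0853b4, f5c8ff5} — 14 commits.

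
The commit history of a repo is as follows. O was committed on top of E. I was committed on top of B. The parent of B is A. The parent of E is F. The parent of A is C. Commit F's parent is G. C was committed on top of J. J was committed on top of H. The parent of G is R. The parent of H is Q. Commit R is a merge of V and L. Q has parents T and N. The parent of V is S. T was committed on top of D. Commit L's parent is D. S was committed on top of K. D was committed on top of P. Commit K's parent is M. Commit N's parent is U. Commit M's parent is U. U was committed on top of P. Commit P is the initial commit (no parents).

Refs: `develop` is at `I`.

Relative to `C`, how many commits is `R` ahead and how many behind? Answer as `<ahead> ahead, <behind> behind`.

6 ahead, 6 behind

Reachable from R: {D, K, L, M, P, R, S, U, V}.
Reachable from C: {C, D, H, J, N, P, Q, T, U}.
Only in R's history (ahead): {K, L, M, R, S, V} — 6.
Only in C's history (behind): {C, H, J, N, Q, T} — 6.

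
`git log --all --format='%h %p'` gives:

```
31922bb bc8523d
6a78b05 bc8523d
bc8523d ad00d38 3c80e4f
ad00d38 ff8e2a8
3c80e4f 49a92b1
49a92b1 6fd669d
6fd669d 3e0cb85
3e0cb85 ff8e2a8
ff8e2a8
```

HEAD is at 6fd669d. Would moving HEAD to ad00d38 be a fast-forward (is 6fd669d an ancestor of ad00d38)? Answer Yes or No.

No

A fast-forward from 6fd669d to ad00d38 is possible iff 6fd669d is an ancestor of ad00d38.
Ancestors of ad00d38: {ad00d38, ff8e2a8}.
6fd669d is not among them, so fast-forward is not possible.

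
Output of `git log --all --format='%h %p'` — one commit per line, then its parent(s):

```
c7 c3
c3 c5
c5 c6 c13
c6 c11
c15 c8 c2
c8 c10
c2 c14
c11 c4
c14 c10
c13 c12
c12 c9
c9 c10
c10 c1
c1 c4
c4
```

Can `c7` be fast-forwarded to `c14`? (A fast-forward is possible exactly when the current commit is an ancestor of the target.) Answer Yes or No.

A fast-forward from c7 to c14 is possible iff c7 is an ancestor of c14.
Ancestors of c14: {c1, c10, c14, c4}.
c7 is not among them, so fast-forward is not possible.

No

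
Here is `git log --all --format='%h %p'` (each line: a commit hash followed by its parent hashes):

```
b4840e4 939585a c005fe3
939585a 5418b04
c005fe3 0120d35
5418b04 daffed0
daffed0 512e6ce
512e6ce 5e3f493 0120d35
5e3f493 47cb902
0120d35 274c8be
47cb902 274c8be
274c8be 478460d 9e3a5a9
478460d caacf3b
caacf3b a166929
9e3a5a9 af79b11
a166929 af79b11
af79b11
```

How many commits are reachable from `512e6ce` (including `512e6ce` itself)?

Walking parent pointers from 512e6ce: reachable set = {0120d35, 274c8be, 478460d, 47cb902, 512e6ce, 5e3f493, 9e3a5a9, a166929, af79b11, caacf3b}.
That is 10 commits.

10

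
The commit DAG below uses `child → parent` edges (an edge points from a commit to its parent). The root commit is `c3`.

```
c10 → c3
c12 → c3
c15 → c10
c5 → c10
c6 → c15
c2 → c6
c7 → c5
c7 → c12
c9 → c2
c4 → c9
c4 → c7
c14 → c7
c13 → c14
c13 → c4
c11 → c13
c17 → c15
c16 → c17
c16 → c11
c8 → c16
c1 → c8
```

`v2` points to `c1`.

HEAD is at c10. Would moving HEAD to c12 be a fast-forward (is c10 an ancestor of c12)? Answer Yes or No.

No

A fast-forward from c10 to c12 is possible iff c10 is an ancestor of c12.
Ancestors of c12: {c12, c3}.
c10 is not among them, so fast-forward is not possible.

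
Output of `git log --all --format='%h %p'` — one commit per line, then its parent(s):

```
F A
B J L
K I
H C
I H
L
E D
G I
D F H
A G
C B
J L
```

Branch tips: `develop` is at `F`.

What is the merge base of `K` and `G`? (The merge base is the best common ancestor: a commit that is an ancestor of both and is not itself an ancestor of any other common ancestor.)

I

Ancestors of K: {B, C, H, I, J, K, L}.
Ancestors of G: {B, C, G, H, I, J, L}.
Common ancestors: {B, C, H, I, J, L}.
Among these, I is not an ancestor of any other common ancestor — it is the merge base.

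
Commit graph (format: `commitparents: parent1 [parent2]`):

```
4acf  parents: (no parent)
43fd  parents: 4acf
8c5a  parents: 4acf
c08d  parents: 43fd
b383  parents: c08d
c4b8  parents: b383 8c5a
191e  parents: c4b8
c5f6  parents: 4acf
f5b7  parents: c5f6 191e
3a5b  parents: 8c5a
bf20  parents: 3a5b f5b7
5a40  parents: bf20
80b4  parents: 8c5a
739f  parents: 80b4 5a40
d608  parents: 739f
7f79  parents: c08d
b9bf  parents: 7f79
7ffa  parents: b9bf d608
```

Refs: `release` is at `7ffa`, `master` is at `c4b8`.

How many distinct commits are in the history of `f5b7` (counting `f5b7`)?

9

Walking parent pointers from f5b7: reachable set = {191e, 43fd, 4acf, 8c5a, b383, c08d, c4b8, c5f6, f5b7}.
That is 9 commits.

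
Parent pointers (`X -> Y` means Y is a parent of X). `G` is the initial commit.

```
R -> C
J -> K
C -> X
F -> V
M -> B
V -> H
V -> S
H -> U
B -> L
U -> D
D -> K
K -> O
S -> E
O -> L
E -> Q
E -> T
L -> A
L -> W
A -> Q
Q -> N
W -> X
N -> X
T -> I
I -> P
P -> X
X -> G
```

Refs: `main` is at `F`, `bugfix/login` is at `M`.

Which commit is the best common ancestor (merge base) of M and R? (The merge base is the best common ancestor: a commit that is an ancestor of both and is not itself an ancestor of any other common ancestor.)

X

Ancestors of M: {A, B, G, L, M, N, Q, W, X}.
Ancestors of R: {C, G, R, X}.
Common ancestors: {G, X}.
Among these, X is not an ancestor of any other common ancestor — it is the merge base.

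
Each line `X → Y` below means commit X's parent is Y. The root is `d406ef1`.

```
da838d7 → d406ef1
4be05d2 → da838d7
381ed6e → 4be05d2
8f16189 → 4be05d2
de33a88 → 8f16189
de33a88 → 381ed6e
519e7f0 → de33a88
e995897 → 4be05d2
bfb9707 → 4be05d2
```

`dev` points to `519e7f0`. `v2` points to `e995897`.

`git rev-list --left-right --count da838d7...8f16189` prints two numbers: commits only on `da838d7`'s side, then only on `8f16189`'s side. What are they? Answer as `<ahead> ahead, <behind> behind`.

Reachable from da838d7: {d406ef1, da838d7}.
Reachable from 8f16189: {4be05d2, 8f16189, d406ef1, da838d7}.
Only in da838d7's history (ahead): {} — 0.
Only in 8f16189's history (behind): {4be05d2, 8f16189} — 2.

0 ahead, 2 behind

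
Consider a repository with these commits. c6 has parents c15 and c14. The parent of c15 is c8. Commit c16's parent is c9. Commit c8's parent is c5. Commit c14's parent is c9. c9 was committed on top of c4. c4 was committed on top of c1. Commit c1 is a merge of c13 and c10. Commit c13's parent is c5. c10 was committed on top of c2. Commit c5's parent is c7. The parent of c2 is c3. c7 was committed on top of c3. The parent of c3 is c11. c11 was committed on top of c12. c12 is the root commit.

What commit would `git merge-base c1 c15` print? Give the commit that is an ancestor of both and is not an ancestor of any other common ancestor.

Ancestors of c1: {c1, c10, c11, c12, c13, c2, c3, c5, c7}.
Ancestors of c15: {c11, c12, c15, c3, c5, c7, c8}.
Common ancestors: {c11, c12, c3, c5, c7}.
Among these, c5 is not an ancestor of any other common ancestor — it is the merge base.

c5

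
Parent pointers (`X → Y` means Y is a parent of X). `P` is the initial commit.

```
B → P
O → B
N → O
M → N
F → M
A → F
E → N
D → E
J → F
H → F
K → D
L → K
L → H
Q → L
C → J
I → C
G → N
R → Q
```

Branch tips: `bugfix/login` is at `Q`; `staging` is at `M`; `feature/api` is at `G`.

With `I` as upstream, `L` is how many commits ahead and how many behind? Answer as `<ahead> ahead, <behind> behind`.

Reachable from L: {B, D, E, F, H, K, L, M, N, O, P}.
Reachable from I: {B, C, F, I, J, M, N, O, P}.
Only in L's history (ahead): {D, E, H, K, L} — 5.
Only in I's history (behind): {C, I, J} — 3.

5 ahead, 3 behind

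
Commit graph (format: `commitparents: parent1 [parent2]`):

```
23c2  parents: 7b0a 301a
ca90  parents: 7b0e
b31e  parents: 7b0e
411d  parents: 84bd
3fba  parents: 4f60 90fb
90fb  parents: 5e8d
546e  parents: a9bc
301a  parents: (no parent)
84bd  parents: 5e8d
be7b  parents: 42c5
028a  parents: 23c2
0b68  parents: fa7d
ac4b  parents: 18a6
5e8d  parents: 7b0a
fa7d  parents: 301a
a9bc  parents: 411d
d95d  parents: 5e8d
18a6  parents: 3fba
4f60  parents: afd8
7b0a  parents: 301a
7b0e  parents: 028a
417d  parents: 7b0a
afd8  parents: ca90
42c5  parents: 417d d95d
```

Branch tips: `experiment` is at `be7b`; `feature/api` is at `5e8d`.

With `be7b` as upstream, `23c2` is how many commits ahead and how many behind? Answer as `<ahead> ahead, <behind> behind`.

1 ahead, 5 behind

Reachable from 23c2: {23c2, 301a, 7b0a}.
Reachable from be7b: {301a, 417d, 42c5, 5e8d, 7b0a, be7b, d95d}.
Only in 23c2's history (ahead): {23c2} — 1.
Only in be7b's history (behind): {417d, 42c5, 5e8d, be7b, d95d} — 5.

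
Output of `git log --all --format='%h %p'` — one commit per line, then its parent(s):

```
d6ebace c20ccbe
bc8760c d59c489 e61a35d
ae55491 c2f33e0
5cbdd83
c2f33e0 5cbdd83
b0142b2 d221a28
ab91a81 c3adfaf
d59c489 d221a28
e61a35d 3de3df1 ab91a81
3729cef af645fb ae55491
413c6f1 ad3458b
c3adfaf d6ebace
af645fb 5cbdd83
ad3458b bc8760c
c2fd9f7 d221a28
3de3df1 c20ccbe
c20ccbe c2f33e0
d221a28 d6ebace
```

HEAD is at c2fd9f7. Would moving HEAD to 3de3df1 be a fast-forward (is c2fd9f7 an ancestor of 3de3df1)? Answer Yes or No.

A fast-forward from c2fd9f7 to 3de3df1 is possible iff c2fd9f7 is an ancestor of 3de3df1.
Ancestors of 3de3df1: {3de3df1, 5cbdd83, c20ccbe, c2f33e0}.
c2fd9f7 is not among them, so fast-forward is not possible.

No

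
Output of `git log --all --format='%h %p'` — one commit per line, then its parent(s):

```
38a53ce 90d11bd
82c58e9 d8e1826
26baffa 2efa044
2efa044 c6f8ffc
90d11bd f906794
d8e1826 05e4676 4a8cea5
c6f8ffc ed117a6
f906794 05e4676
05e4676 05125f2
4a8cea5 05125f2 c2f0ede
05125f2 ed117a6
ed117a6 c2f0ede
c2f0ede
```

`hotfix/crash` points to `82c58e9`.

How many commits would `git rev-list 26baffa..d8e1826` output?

4

Reachable from d8e1826: {05125f2, 05e4676, 4a8cea5, c2f0ede, d8e1826, ed117a6}.
Reachable from 26baffa: {26baffa, 2efa044, c2f0ede, c6f8ffc, ed117a6}.
In d8e1826's history but not 26baffa's: {05125f2, 05e4676, 4a8cea5, d8e1826} — 4 commits.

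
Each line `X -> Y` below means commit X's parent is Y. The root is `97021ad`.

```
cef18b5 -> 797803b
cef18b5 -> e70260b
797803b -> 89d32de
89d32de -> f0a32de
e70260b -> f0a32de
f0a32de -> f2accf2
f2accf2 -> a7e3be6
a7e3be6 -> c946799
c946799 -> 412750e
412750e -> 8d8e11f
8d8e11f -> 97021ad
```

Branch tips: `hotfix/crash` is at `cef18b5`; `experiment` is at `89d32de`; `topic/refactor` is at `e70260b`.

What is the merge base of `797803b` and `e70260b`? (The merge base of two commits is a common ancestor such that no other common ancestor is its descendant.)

Ancestors of 797803b: {412750e, 797803b, 89d32de, 8d8e11f, 97021ad, a7e3be6, c946799, f0a32de, f2accf2}.
Ancestors of e70260b: {412750e, 8d8e11f, 97021ad, a7e3be6, c946799, e70260b, f0a32de, f2accf2}.
Common ancestors: {412750e, 8d8e11f, 97021ad, a7e3be6, c946799, f0a32de, f2accf2}.
Among these, f0a32de is not an ancestor of any other common ancestor — it is the merge base.

f0a32de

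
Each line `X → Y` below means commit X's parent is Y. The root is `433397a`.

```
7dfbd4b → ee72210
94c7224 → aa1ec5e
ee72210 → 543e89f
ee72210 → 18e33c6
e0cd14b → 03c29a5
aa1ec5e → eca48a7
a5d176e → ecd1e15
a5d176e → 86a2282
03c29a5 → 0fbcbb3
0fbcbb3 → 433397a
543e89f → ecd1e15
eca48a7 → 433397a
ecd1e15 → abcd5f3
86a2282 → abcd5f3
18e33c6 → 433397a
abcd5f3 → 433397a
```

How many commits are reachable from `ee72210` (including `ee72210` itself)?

6

Walking parent pointers from ee72210: reachable set = {18e33c6, 433397a, 543e89f, abcd5f3, ecd1e15, ee72210}.
That is 6 commits.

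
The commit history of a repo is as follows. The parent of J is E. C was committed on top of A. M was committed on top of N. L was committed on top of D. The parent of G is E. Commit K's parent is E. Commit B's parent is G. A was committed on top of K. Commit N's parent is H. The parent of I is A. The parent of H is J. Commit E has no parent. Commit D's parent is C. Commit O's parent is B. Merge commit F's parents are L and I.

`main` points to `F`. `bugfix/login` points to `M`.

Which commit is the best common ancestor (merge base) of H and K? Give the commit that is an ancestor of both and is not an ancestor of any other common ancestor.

E

Ancestors of H: {E, H, J}.
Ancestors of K: {E, K}.
Common ancestors: {E}.
The only common ancestor is E, so it is the merge base.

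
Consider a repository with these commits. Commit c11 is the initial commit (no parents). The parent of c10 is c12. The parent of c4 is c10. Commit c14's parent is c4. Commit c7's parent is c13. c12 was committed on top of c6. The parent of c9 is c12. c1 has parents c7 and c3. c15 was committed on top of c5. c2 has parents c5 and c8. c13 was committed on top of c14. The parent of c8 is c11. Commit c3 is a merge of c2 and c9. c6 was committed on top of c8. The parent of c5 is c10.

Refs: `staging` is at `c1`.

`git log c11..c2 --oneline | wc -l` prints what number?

Reachable from c2: {c10, c11, c12, c2, c5, c6, c8}.
Reachable from c11: {c11}.
In c2's history but not c11's: {c10, c12, c2, c5, c6, c8} — 6 commits.

6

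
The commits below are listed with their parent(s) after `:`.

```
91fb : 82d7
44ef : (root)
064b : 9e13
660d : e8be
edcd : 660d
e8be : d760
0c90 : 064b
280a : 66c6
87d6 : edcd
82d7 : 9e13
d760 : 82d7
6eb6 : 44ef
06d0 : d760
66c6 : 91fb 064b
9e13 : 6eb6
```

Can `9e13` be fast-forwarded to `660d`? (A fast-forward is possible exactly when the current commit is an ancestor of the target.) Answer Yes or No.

A fast-forward from 9e13 to 660d is possible iff 9e13 is an ancestor of 660d.
Ancestors of 660d: {44ef, 660d, 6eb6, 82d7, 9e13, d760, e8be}.
9e13 is among them, so fast-forward is possible.

Yes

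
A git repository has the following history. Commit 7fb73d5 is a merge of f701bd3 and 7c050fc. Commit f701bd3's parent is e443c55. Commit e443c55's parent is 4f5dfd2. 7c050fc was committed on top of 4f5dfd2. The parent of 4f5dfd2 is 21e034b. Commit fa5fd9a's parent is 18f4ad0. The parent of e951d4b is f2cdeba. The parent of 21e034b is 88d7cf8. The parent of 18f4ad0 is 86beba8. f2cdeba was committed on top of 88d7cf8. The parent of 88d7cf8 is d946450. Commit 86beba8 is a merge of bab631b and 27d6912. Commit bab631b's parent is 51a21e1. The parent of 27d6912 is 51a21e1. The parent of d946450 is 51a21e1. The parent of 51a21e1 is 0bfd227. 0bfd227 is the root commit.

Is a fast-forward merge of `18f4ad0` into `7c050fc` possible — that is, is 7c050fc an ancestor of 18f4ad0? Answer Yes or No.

No

A fast-forward from 7c050fc to 18f4ad0 is possible iff 7c050fc is an ancestor of 18f4ad0.
Ancestors of 18f4ad0: {0bfd227, 18f4ad0, 27d6912, 51a21e1, 86beba8, bab631b}.
7c050fc is not among them, so fast-forward is not possible.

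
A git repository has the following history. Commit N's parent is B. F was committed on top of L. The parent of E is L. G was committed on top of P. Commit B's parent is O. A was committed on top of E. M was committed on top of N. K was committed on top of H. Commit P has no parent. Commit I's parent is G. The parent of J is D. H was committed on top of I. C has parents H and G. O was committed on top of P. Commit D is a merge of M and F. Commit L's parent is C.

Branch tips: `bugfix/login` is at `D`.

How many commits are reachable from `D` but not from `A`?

6

Reachable from D: {B, C, D, F, G, H, I, L, M, N, O, P}.
Reachable from A: {A, C, E, G, H, I, L, P}.
In D's history but not A's: {B, D, F, M, N, O} — 6 commits.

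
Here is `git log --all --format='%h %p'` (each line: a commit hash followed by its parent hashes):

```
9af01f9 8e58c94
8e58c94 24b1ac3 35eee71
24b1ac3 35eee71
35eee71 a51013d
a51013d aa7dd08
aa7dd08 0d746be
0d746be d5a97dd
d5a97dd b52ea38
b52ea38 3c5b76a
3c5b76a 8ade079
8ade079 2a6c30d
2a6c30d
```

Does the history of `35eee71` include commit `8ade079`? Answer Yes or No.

Yes

Ancestors of 35eee71 (commits reachable by following parents): {0d746be, 2a6c30d, 35eee71, 3c5b76a, 8ade079, a51013d, aa7dd08, b52ea38, d5a97dd}.
8ade079 is in that set, so it is an ancestor of 35eee71.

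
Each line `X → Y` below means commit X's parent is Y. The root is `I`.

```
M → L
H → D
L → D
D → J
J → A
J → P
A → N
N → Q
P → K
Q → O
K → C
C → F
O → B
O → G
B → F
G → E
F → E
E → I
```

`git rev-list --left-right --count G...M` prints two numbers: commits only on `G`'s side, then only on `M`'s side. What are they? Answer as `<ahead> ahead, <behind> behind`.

Reachable from G: {E, G, I}.
Reachable from M: {A, B, C, D, E, F, G, I, J, K, L, M, N, O, P, Q}.
Only in G's history (ahead): {} — 0.
Only in M's history (behind): {A, B, C, D, F, J, K, L, M, N, O, P, Q} — 13.

0 ahead, 13 behind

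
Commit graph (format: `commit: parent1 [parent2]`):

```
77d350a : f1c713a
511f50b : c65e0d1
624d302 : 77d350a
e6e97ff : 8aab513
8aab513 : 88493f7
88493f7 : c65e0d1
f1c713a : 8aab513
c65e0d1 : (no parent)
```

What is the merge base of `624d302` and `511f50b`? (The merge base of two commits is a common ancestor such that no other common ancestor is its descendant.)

Ancestors of 624d302: {624d302, 77d350a, 88493f7, 8aab513, c65e0d1, f1c713a}.
Ancestors of 511f50b: {511f50b, c65e0d1}.
Common ancestors: {c65e0d1}.
The only common ancestor is c65e0d1, so it is the merge base.

c65e0d1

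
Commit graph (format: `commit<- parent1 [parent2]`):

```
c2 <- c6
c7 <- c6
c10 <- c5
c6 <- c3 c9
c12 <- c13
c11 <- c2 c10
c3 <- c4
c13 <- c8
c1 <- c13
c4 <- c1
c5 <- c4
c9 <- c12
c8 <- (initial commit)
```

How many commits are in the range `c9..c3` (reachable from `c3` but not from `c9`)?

3

Reachable from c3: {c1, c13, c3, c4, c8}.
Reachable from c9: {c12, c13, c8, c9}.
In c3's history but not c9's: {c1, c3, c4} — 3 commits.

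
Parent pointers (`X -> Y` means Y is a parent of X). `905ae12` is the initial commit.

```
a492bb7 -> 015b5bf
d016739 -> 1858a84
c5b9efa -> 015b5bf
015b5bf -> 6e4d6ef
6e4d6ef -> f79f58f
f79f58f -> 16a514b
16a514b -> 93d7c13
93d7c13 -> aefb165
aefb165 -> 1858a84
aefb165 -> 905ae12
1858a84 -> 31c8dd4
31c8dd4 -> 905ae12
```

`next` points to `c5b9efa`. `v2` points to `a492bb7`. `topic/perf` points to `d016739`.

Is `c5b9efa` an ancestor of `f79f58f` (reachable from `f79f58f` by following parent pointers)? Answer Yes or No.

Ancestors of f79f58f: {16a514b, 1858a84, 31c8dd4, 905ae12, 93d7c13, aefb165, f79f58f}.
c5b9efa is not in that set, so it is not an ancestor of f79f58f.

No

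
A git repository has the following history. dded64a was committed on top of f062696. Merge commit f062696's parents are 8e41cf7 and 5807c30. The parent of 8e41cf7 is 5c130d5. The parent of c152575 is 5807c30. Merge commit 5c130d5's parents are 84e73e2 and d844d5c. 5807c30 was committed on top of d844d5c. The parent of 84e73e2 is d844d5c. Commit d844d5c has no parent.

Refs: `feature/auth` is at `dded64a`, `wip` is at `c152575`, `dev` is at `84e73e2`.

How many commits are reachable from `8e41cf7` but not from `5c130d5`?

Reachable from 8e41cf7: {5c130d5, 84e73e2, 8e41cf7, d844d5c}.
Reachable from 5c130d5: {5c130d5, 84e73e2, d844d5c}.
In 8e41cf7's history but not 5c130d5's: {8e41cf7} — 1 commit.

1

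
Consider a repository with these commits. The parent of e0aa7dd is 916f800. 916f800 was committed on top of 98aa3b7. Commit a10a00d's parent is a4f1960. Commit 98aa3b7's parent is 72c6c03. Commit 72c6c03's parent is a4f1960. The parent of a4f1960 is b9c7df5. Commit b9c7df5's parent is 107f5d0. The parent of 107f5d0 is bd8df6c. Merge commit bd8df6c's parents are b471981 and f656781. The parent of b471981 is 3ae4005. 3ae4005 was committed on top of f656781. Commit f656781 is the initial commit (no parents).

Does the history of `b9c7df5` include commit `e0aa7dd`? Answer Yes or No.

No

Ancestors of b9c7df5: {107f5d0, 3ae4005, b471981, b9c7df5, bd8df6c, f656781}.
e0aa7dd is not in that set, so it is not an ancestor of b9c7df5.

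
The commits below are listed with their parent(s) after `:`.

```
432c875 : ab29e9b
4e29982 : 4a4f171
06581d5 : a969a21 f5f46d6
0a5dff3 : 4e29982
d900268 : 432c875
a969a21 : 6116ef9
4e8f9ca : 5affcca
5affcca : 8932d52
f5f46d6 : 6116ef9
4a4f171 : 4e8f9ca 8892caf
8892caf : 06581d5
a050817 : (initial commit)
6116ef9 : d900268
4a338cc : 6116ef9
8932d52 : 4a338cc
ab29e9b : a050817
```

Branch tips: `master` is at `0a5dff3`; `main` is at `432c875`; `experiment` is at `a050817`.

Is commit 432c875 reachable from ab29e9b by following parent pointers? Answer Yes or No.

Ancestors of ab29e9b: {a050817, ab29e9b}.
432c875 is not in that set, so it is not an ancestor of ab29e9b.

No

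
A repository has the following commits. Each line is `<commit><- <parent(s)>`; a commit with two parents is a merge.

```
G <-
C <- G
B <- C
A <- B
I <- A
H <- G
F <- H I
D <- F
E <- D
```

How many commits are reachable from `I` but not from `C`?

3

Reachable from I: {A, B, C, G, I}.
Reachable from C: {C, G}.
In I's history but not C's: {A, B, I} — 3 commits.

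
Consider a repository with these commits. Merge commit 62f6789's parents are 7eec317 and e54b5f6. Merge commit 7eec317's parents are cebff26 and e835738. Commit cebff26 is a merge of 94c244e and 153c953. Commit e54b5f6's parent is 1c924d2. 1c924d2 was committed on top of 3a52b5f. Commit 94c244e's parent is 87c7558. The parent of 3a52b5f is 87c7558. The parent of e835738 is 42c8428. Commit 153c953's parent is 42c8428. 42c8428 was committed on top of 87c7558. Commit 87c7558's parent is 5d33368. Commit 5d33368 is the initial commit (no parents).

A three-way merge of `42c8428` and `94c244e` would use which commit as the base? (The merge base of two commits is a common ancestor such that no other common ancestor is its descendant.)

87c7558

Ancestors of 42c8428: {42c8428, 5d33368, 87c7558}.
Ancestors of 94c244e: {5d33368, 87c7558, 94c244e}.
Common ancestors: {5d33368, 87c7558}.
Among these, 87c7558 is not an ancestor of any other common ancestor — it is the merge base.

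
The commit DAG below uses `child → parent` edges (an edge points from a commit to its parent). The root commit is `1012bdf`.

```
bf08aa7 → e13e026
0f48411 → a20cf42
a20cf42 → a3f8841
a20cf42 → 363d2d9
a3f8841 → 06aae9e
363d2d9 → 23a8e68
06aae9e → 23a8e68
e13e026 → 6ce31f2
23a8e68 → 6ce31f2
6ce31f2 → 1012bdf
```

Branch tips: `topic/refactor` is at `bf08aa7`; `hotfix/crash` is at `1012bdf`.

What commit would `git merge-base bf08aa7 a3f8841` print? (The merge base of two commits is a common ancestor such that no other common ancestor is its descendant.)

6ce31f2

Ancestors of bf08aa7: {1012bdf, 6ce31f2, bf08aa7, e13e026}.
Ancestors of a3f8841: {06aae9e, 1012bdf, 23a8e68, 6ce31f2, a3f8841}.
Common ancestors: {1012bdf, 6ce31f2}.
Among these, 6ce31f2 is not an ancestor of any other common ancestor — it is the merge base.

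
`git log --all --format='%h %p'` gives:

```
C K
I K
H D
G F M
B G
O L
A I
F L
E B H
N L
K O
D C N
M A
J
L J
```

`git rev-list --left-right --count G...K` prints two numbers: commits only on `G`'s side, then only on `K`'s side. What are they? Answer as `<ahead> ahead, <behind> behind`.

Reachable from G: {A, F, G, I, J, K, L, M, O}.
Reachable from K: {J, K, L, O}.
Only in G's history (ahead): {A, F, G, I, M} — 5.
Only in K's history (behind): {} — 0.

5 ahead, 0 behind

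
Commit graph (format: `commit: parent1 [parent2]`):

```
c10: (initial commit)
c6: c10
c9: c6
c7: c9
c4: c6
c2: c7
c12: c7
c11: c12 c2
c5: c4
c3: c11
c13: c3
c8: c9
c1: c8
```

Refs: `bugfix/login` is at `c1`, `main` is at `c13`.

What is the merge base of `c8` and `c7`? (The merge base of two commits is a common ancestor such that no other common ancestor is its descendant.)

c9

Ancestors of c8: {c10, c6, c8, c9}.
Ancestors of c7: {c10, c6, c7, c9}.
Common ancestors: {c10, c6, c9}.
Among these, c9 is not an ancestor of any other common ancestor — it is the merge base.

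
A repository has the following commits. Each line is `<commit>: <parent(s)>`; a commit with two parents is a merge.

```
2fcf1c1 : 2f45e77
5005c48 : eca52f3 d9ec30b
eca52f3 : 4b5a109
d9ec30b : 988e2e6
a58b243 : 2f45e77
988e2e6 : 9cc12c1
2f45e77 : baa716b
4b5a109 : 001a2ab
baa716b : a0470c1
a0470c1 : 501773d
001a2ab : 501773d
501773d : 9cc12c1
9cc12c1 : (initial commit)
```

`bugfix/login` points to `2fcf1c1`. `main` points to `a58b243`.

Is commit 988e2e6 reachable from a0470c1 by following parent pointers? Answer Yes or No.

No

Ancestors of a0470c1: {501773d, 9cc12c1, a0470c1}.
988e2e6 is not in that set, so it is not an ancestor of a0470c1.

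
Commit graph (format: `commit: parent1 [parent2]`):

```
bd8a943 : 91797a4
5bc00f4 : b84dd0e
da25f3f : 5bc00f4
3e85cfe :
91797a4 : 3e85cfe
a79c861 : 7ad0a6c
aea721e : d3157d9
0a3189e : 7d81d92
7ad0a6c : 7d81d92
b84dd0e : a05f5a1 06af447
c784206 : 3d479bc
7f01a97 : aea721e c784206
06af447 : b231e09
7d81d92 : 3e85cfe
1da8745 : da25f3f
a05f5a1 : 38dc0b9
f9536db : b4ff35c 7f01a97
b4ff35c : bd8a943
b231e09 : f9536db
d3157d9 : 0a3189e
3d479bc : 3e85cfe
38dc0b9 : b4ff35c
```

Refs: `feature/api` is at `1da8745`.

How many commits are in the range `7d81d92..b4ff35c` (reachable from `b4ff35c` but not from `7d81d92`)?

3

Reachable from b4ff35c: {3e85cfe, 91797a4, b4ff35c, bd8a943}.
Reachable from 7d81d92: {3e85cfe, 7d81d92}.
In b4ff35c's history but not 7d81d92's: {91797a4, b4ff35c, bd8a943} — 3 commits.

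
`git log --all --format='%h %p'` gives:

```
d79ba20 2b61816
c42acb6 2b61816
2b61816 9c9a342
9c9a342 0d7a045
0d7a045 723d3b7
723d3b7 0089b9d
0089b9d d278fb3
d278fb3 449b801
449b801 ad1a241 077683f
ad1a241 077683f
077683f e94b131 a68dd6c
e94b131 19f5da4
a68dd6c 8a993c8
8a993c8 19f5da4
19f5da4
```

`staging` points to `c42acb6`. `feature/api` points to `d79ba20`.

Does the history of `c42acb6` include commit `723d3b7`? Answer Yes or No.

Ancestors of c42acb6 (commits reachable by following parents): {0089b9d, 077683f, 0d7a045, 19f5da4, 2b61816, 449b801, 723d3b7, 8a993c8, 9c9a342, a68dd6c, ad1a241, c42acb6, d278fb3, e94b131}.
723d3b7 is in that set, so it is an ancestor of c42acb6.

Yes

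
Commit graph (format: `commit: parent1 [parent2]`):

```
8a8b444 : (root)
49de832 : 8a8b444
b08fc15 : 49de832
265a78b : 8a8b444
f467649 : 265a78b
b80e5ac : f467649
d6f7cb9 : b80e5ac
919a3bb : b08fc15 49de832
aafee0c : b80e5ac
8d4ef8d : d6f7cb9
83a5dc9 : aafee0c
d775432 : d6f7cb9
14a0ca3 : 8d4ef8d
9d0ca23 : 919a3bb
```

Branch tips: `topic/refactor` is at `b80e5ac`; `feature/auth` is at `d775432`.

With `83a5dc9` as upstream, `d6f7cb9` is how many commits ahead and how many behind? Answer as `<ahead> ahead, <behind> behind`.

Reachable from d6f7cb9: {265a78b, 8a8b444, b80e5ac, d6f7cb9, f467649}.
Reachable from 83a5dc9: {265a78b, 83a5dc9, 8a8b444, aafee0c, b80e5ac, f467649}.
Only in d6f7cb9's history (ahead): {d6f7cb9} — 1.
Only in 83a5dc9's history (behind): {83a5dc9, aafee0c} — 2.

1 ahead, 2 behind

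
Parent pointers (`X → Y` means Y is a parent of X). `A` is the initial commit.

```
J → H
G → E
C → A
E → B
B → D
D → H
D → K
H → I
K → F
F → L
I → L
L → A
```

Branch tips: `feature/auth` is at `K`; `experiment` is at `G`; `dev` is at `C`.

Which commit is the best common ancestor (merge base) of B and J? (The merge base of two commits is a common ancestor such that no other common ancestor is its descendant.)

Ancestors of B: {A, B, D, F, H, I, K, L}.
Ancestors of J: {A, H, I, J, L}.
Common ancestors: {A, H, I, L}.
Among these, H is not an ancestor of any other common ancestor — it is the merge base.

H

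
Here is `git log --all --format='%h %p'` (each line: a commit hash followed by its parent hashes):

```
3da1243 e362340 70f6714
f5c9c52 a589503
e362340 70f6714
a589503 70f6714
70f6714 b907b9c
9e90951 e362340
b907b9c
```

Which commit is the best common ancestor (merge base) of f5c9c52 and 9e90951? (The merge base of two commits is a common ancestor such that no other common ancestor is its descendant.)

70f6714

Ancestors of f5c9c52: {70f6714, a589503, b907b9c, f5c9c52}.
Ancestors of 9e90951: {70f6714, 9e90951, b907b9c, e362340}.
Common ancestors: {70f6714, b907b9c}.
Among these, 70f6714 is not an ancestor of any other common ancestor — it is the merge base.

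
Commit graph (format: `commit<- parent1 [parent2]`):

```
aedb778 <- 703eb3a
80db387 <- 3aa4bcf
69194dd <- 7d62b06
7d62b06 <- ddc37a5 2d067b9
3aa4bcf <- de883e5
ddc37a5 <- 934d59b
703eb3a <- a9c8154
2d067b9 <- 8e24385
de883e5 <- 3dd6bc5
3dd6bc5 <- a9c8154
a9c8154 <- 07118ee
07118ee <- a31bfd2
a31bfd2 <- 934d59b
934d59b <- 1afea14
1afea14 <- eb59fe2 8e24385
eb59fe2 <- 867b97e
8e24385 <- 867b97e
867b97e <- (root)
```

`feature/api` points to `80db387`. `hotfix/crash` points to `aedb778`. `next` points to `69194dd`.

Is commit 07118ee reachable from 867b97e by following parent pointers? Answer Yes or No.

Ancestors of 867b97e: {867b97e}.
07118ee is not in that set, so it is not an ancestor of 867b97e.

No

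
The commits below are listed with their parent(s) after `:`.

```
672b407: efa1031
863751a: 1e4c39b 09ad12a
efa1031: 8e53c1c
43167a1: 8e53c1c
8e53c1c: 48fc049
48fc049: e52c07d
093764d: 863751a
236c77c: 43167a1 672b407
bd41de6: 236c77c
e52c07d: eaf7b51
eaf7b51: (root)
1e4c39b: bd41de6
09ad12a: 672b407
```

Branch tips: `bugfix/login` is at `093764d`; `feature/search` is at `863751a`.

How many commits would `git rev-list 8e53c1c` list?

4

Walking parent pointers from 8e53c1c: reachable set = {48fc049, 8e53c1c, e52c07d, eaf7b51}.
That is 4 commits.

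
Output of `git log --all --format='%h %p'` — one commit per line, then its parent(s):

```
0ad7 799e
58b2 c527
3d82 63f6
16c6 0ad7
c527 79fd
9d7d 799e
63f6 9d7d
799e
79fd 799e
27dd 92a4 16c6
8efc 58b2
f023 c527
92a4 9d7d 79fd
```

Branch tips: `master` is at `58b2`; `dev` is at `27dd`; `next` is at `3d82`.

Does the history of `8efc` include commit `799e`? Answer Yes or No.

Ancestors of 8efc (commits reachable by following parents): {58b2, 799e, 79fd, 8efc, c527}.
799e is in that set, so it is an ancestor of 8efc.

Yes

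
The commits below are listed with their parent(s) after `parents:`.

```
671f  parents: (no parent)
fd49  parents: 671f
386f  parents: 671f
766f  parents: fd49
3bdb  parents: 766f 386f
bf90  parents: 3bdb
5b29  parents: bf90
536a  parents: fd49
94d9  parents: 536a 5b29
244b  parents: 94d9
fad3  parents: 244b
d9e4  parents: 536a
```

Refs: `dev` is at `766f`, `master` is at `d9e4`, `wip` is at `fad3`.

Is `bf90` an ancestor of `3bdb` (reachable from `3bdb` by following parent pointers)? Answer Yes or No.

Ancestors of 3bdb: {386f, 3bdb, 671f, 766f, fd49}.
bf90 is not in that set, so it is not an ancestor of 3bdb.

No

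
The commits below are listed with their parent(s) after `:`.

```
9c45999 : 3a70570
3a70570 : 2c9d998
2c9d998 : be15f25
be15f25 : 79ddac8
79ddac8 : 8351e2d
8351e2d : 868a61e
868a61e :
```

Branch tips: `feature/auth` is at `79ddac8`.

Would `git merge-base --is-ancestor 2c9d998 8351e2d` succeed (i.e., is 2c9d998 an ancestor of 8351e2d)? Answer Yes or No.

Ancestors of 8351e2d: {8351e2d, 868a61e}.
2c9d998 is not in that set, so it is not an ancestor of 8351e2d.

No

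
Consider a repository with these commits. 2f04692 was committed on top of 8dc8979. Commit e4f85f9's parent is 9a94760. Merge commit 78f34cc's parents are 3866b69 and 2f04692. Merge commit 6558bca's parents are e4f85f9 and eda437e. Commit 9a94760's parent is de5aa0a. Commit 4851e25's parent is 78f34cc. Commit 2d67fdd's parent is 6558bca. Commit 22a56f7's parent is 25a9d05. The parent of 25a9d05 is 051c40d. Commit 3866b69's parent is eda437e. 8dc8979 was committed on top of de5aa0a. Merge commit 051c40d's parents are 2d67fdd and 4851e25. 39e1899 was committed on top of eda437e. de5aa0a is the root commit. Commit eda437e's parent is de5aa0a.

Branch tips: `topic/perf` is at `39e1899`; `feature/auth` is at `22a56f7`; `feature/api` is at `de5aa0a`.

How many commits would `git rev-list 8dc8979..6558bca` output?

Reachable from 6558bca: {6558bca, 9a94760, de5aa0a, e4f85f9, eda437e}.
Reachable from 8dc8979: {8dc8979, de5aa0a}.
In 6558bca's history but not 8dc8979's: {6558bca, 9a94760, e4f85f9, eda437e} — 4 commits.

4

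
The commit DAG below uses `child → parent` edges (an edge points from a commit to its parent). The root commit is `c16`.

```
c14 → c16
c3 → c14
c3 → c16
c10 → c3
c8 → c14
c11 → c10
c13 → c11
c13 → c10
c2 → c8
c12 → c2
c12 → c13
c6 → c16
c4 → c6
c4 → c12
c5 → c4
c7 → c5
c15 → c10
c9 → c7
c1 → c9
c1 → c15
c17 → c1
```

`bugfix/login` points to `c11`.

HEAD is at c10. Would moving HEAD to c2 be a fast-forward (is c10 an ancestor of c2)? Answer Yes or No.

A fast-forward from c10 to c2 is possible iff c10 is an ancestor of c2.
Ancestors of c2: {c14, c16, c2, c8}.
c10 is not among them, so fast-forward is not possible.

No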